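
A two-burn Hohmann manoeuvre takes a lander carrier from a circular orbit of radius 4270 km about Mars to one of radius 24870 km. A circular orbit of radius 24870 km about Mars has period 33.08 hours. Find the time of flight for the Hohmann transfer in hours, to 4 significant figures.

t = 7.417 hours

From Kepler's third law T² = 4π²r³/μ at r = 24870 km, T = 33.08 hours = 33.08 × 3600 s = 1.19088×10^5 s: μ = 4π²r³/T² = 42820.4 km³/s².
The Hohmann ellipse has a_t = (r₁ + r₂)/2 = 14570 km.
Half the transfer-orbit period gives t = π√(a_t³/μ) = 26700 s.
Converting: 26700 s ÷ 3600 s/hour = 7.417 hours.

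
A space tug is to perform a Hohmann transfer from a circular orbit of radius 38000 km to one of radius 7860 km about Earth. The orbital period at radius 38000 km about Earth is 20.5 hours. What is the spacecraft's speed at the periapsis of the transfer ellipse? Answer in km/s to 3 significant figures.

From Kepler's third law T² = 4π²r³/μ at r = 38000 km, T = 20.5 hours = 20.5 × 3600 s = 73800 s: μ = 4π²r³/T² = 3.97739×10^5 km³/s².
Transfer-ellipse semi-major axis a_t = (r₁ + r₂)/2 = (38000 + 7860)/2 = 22930 km.
At periapsis, r = 7860 km.
Applying v² = μ(2/r − 1/a_t): v = 9.158 km/s.

v = 9.16 km/s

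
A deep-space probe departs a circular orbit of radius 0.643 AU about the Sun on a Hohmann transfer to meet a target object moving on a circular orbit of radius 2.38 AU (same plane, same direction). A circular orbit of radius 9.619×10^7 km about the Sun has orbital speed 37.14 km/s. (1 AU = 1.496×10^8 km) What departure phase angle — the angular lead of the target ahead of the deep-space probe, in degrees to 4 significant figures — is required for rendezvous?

From the circular-orbit relation v² = μ/r at r = 9.619×10^7 km: μ = v²r = (37.14)² × 9.619×10^7 = 1.32683×10^11 km³/s².
In km: r₁ = 0.643 × 1.496×10^8 = 9.61928×10^7 km; r₂ = 2.38 × 1.496×10^8 = 3.56048×10^8 km.
Transfer-ellipse semi-major axis a_t = (r₁ + r₂)/2 = (9.61928×10^7 + 3.56048×10^8)/2 = 2.261204×10^8 km.
The half-period of the transfer ellipse is t = π√(a_t³/μ) = 2.933×10^7 s.
The target's mean motion on its circular orbit is ω₂ = √(μ/r₂³) = 5.422×10^-8 rad/s.
Angle swept by the target during transfer: ω₂·t = 1.590 rad = 91.10°.
Arrival is 180° from departure on the ellipse, so φ = 180° − 91.10° = 88.90°.

φ = 88.90°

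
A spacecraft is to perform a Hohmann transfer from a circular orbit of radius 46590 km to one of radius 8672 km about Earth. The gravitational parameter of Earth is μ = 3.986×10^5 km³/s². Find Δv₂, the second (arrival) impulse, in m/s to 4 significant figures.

The Hohmann ellipse has a_t = (r₁ + r₂)/2 = 27631 km.
Circular speed at r = 8672 km: v_c = √(μ/r) = 6.780 km/s.
Transfer-orbit speed at the same r (vis-viva, a = a_t): v_t = √[μ(2/r − 1/a_t)] = 8.804 km/s.
Δv₂ = |v_t − v_c| = |8.804 − 6.780| = 2.024 km/s.

Δv₂ = 2024 m/s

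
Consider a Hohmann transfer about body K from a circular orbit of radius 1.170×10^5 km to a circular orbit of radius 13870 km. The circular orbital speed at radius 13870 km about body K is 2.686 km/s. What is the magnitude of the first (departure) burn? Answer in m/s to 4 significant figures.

Δv₁ = 499.0 m/s

From the circular-orbit relation v² = μ/r at r = 13870 km: μ = v²r = (2.686)² × 13870 = 1.00066×10^5 km³/s².
The Hohmann ellipse has a_t = (r₁ + r₂)/2 = 65435 km.
On the circular orbit at r = 1.170×10^5 km, v_c = √(μ/r) = 0.9248 km/s.
Transfer-orbit speed at the same r (vis-viva, a = a_t): v_t = √[μ(2/r − 1/a_t)] = 0.4258 km/s.
Δv₁ = |v_t − v_c| = |0.4258 − 0.9248| = 0.4990 km/s.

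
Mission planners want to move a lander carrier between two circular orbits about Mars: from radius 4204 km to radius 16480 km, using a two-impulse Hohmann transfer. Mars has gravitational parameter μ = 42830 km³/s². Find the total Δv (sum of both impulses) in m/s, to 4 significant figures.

The Hohmann ellipse has a_t = (r₁ + r₂)/2 = 10342 km.
At r₁ the circular-orbit speed is v₁ = √(μ/r₁) = 3.1918515 km/s.
Transfer-orbit speed at r₁ (v² = μ(2/r − 1/a)): v_p = √[μ(2/r₁ − 1/a_t)] = 4.0292018 km/s.
First burn Δv₁ = |v_p − v₁| = 0.8374 km/s.
Circular speed at r₂: v₂ = √(μ/r₂) = 1.6121 km/s.
Transfer-orbit speed at r₂: v_a = √[μ(2/r₂ − 1/a_t)] = 1.0278 km/s.
Second burn Δv₂ = |v₂ − v_a| = 0.5843 km/s.
Δv = Δv₁ + Δv₂ = 0.8374 + 0.5843 = 1.422 km/s.

Δv = 1422 m/s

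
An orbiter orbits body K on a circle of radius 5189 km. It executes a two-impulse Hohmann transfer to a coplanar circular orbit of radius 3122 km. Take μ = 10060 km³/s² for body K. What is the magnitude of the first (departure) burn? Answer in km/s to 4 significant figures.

Transfer-ellipse semi-major axis a_t = (r₁ + r₂)/2 = (5189 + 3122)/2 = 4155.5 km.
On the circular orbit at r = 5189 km, v_c = √(μ/r) = 1.3924 km/s.
Transfer-orbit speed at the same r (vis-viva, a = a_t): v_t = √[μ(2/r − 1/a_t)] = 1.2069 km/s.
Δv₁ = |v_t − v_c| = |1.2069 − 1.3924| = 0.1855 km/s.

Δv₁ = 0.1855 km/s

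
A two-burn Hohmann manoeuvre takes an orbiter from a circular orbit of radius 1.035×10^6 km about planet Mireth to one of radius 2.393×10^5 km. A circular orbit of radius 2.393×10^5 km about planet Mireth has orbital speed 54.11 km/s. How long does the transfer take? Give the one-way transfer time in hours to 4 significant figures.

t = 16.77 hours

From the circular-orbit relation v² = μ/r at r = 2.393×10^5 km: μ = v²r = (54.11)² × 2.393×10^5 = 7.00645×10^8 km³/s².
Semi-major axis of the transfer orbit: a_t = (1.035×10^6 + 2.393×10^5)/2 = 6.3715×10^5 km.
Transfer time t = π√(a_t³/μ) = π√((6.3715×10^5)³ / 7.00645×10^8) = 60360 s.
Converting: 60360 s ÷ 3600 s/hour = 16.77 hours.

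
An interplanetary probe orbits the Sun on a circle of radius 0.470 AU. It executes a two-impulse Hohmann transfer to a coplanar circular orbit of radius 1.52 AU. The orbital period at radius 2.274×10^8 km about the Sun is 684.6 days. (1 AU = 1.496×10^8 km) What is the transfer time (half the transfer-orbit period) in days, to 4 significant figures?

t = 181.3 days

From Kepler's third law T² = 4π²r³/μ at r = 2.274×10^8 km, T = 684.6 days = 684.6 × 86400 s = 5.914944×10^7 s: μ = 4π²r³/T² = 1.32687×10^11 km³/s².
In km: r₁ = 0.470 × 1.496×10^8 = 7.0312×10^7 km; r₂ = 1.52 × 1.496×10^8 = 2.27392×10^8 km.
Semi-major axis of the transfer orbit: a_t = (7.0312×10^7 + 2.27392×10^8)/2 = 1.48852×10^8 km.
By Kepler's third law the transfer-orbit period is T = 2π√(a_t³/μ), so t = T/2 = 1.5663×10^7 s.
Converting: 1.5663×10^7 s ÷ 86400 s/day = 181.3 days.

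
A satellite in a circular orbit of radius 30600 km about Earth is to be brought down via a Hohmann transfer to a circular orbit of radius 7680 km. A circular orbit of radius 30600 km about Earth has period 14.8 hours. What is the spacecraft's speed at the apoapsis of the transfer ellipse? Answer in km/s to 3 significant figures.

v = 2.29 km/s

From Kepler's third law T² = 4π²r³/μ at r = 30600 km, T = 14.8 hours = 14.8 × 3600 s = 53280 s: μ = 4π²r³/T² = 3.98470×10^5 km³/s².
The Hohmann ellipse has a_t = (r₁ + r₂)/2 = 19140 km.
The apoapsis of the transfer ellipse is at r = 30600 km.
Applying v² = μ(2/r − 1/a_t): v = 2.286 km/s.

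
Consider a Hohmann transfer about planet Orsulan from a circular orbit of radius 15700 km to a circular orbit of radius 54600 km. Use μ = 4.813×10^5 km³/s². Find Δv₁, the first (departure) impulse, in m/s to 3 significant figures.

Δv₁ = 1360 m/s

The Hohmann ellipse has a_t = (r₁ + r₂)/2 = 35150 km.
Circular speed at r = 15700 km: v_c = √(μ/r) = 5.537 km/s.
Transfer-orbit speed at the same r (vis-viva, a = a_t): v_t = √[μ(2/r − 1/a_t)] = 6.901 km/s.
Δv₁ = |v_t − v_c| = |6.901 − 5.537| = 1.364 km/s.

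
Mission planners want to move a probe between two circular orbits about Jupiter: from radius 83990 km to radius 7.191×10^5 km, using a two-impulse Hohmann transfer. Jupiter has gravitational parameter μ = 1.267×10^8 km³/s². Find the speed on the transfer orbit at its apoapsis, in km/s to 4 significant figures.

The Hohmann ellipse has a_t = (r₁ + r₂)/2 = 4.01545×10^5 km.
At apoapsis, r = 7.191×10^5 km.
Applying v² = μ(2/r − 1/a_t): v = 6.071 km/s.

v = 6.071 km/s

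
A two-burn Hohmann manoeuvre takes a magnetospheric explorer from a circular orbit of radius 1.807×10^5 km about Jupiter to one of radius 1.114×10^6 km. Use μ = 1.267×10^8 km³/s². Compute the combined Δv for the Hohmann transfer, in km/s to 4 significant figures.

Δv = 13.29 km/s

Transfer-ellipse semi-major axis a_t = (r₁ + r₂)/2 = (1.807×10^5 + 1.114×10^6)/2 = 6.4735×10^5 km.
At r₁ the circular-orbit speed is v₁ = √(μ/r₁) = 26.479 km/s.
On the transfer ellipse at r₁, vis-viva equation gives v_p = √[μ(2/r₁ − 1/a_t)] = 34.736 km/s.
First burn Δv₁ = |v_p − v₁| = 8.257 km/s.
Circular speed at r₂: v₂ = √(μ/r₂) = 10.6646 km/s.
Transfer-orbit speed at r₂: v_a = √[μ(2/r₂ − 1/a_t)] = 5.63450 km/s.
Second burn Δv₂ = |v₂ − v_a| = 5.030 km/s.
Δv = Δv₁ + Δv₂ = 8.257 + 5.030 = 13.29 km/s.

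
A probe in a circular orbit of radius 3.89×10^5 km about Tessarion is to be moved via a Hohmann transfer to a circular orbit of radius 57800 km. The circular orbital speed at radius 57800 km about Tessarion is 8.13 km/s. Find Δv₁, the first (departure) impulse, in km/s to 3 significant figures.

Δv₁ = 1.54 km/s

From the circular-orbit relation v² = μ/r at r = 57800 km: μ = v²r = (8.13)² × 57800 = 3.82040×10^6 km³/s².
Transfer-ellipse semi-major axis a_t = (r₁ + r₂)/2 = (3.890×10^5 + 57800)/2 = 2.234×10^5 km.
Circular speed at r = 3.890×10^5 km: v_c = √(μ/r) = 3.134 km/s.
Transfer-orbit speed at the same r (vis-viva, a = a_t): v_t = √[μ(2/r − 1/a_t)] = 1.594 km/s.
Δv₁ = |v_t − v_c| = |1.594 − 3.134| = 1.540 km/s.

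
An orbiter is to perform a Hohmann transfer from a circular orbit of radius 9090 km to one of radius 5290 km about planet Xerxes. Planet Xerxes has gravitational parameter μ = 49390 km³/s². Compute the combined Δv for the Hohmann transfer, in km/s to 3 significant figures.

The Hohmann ellipse has a_t = (r₁ + r₂)/2 = 7190 km.
At r₁ the circular-orbit speed is v₁ = √(μ/r₁) = 2.3310 km/s.
On the transfer ellipse at r₁, vis-viva equation gives v_a = √[μ(2/r₁ − 1/a_t)] = 1.9994 km/s.
First burn Δv₁ = |v_a − v₁| = 0.3316 km/s.
At r₂, v₂ = √(μ/r₂) = 3.0556 km/s.
Transfer-orbit speed at r₂: v_p = √[μ(2/r₂ − 1/a_t)] = 3.4357 km/s.
Second burn Δv₂ = |v₂ − v_p| = 0.3801 km/s.
Total Δv = Δv₁ + Δv₂ = 0.7117 km/s.

Δv = 0.712 km/s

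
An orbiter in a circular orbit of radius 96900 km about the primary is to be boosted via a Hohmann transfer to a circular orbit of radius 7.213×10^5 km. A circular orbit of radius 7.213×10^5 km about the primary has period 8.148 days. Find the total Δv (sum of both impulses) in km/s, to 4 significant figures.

From Kepler's third law T² = 4π²r³/μ at r = 7.213×10^5 km, T = 8.148 days = 8.148 × 86400 s = 7.039872×10^5 s: μ = 4π²r³/T² = 2.98936×10^7 km³/s².
The Hohmann ellipse has a_t = (r₁ + r₂)/2 = 4.091×10^5 km.
At r₁ the circular-orbit speed is v₁ = √(μ/r₁) = 17.564 km/s.
On the transfer ellipse at r₁, vis-viva gives v_p = √[μ(2/r₁ − 1/a_t)] = 23.322 km/s.
First burn Δv₁ = |v_p − v₁| = 5.758 km/s.
Circular speed at r₂: v₂ = √(μ/r₂) = 6.438 km/s.
Transfer-orbit speed at r₂: v_a = √[μ(2/r₂ − 1/a_t)] = 3.133 km/s.
Second burn Δv₂ = |v₂ − v_a| = 3.305 km/s.
Total Δv = Δv₁ + Δv₂ = 9.063 km/s.

Δv = 9.063 km/s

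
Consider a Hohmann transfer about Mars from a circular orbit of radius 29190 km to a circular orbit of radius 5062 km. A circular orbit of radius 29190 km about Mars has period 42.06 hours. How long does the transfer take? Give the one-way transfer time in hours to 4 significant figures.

From Kepler's third law T² = 4π²r³/μ at r = 29190 km, T = 42.06 hours = 42.06 × 3600 s = 1.51416×10^5 s: μ = 4π²r³/T² = 42827.1 km³/s².
The Hohmann ellipse has a_t = (r₁ + r₂)/2 = 17126 km.
Half the transfer-orbit period gives t = π√(a_t³/μ) = 34023 s.
Converting: 34023 s ÷ 3600 s/hour = 9.451 hours.

t = 9.451 hours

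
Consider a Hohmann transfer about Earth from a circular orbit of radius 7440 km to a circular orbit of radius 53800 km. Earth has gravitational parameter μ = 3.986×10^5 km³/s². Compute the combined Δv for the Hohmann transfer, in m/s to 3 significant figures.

Transfer-ellipse semi-major axis a_t = (r₁ + r₂)/2 = (7440 + 53800)/2 = 30620 km.
Circular speed at r₁: v₁ = √(μ/r₁) = √(3.986×10^5/7440) = 7.3195 km/s.
On the transfer ellipse at r₁, vis-viva equation gives v_p = √[μ(2/r₁ − 1/a_t)] = 9.7022 km/s.
First burn Δv₁ = |v_p − v₁| = 2.383 km/s.
Circular speed at r₂: v₂ = √(μ/r₂) = 2.722 km/s.
Transfer-orbit speed at r₂: v_a = √[μ(2/r₂ − 1/a_t)] = 1.342 km/s.
Second burn Δv₂ = |v₂ − v_a| = 1.380 km/s.
Δv = Δv₁ + Δv₂ = 2.383 + 1.380 = 3.763 km/s.

Δv = 3760 m/s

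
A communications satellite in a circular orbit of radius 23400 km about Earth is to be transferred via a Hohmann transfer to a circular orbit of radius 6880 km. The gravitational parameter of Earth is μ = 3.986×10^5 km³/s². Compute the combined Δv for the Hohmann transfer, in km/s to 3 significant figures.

Δv = 3.20 km/s

Transfer-ellipse semi-major axis a_t = (r₁ + r₂)/2 = (23400 + 6880)/2 = 15140 km.
At r₁ the circular-orbit speed is v₁ = √(μ/r₁) = 4.127 km/s.
On the transfer ellipse at r₁, vis-viva equation gives v_a = √[μ(2/r₁ − 1/a_t)] = 2.782 km/s.
First burn Δv₁ = |v_a − v₁| = 1.345 km/s.
At r₂, v₂ = √(μ/r₂) = 7.612 km/s.
Transfer-orbit speed at r₂: v_p = √[μ(2/r₂ − 1/a_t)] = 9.463 km/s.
Second burn Δv₂ = |v₂ − v_p| = 1.851 km/s.
Δv = Δv₁ + Δv₂ = 1.345 + 1.851 = 3.196 km/s.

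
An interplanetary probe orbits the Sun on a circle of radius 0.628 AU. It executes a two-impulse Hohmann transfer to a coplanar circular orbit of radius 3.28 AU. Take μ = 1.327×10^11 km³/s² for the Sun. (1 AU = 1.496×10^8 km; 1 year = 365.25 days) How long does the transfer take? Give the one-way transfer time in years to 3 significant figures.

t = 1.37 years

In km: r₁ = 0.628 × 1.496×10^8 = 9.39488×10^7 km; r₂ = 3.28 × 1.496×10^8 = 4.90688×10^8 km.
Semi-major axis of the transfer orbit: a_t = (9.39488×10^7 + 4.90688×10^8)/2 = 2.923184×10^8 km.
Transfer time t = π√(a_t³/μ) = π√((2.923184×10^8)³ / 1.327×10^11) = 4.310×10^7 s.
Converting: 4.310×10^7 s ÷ 3.15576×10^7 s/year (365.25 × 86400) = 1.37 years.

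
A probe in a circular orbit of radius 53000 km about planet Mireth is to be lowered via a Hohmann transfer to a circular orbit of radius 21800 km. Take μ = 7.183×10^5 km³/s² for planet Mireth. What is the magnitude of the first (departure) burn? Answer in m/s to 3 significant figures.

Δv₁ = 871 m/s

Transfer-ellipse semi-major axis a_t = (r₁ + r₂)/2 = (53000 + 21800)/2 = 37400 km.
On the circular orbit at r = 53000 km, v_c = √(μ/r) = 3.68142 km/s.
Vis-viva on the transfer ellipse at r = 53000 km gives v_t = √[μ(2/r − 1/a_t)] = 2.81065 km/s.
Δv₁ = |v_t − v_c| = |2.81065 − 3.68142| = 0.8708 km/s.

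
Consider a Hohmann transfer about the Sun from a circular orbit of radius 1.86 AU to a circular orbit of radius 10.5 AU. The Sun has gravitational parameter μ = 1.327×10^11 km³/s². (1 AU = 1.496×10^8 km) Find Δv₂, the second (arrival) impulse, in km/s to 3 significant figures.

In km: r₁ = 1.86 × 1.496×10^8 = 2.78256×10^8 km; r₂ = 10.5 × 1.496×10^8 = 1.5708×10^9 km.
Semi-major axis of the transfer orbit: a_t = (2.78256×10^8 + 1.5708×10^9)/2 = 9.24528×10^8 km.
On the circular orbit at r = 1.5708×10^9 km, v_c = √(μ/r) = 9.191 km/s.
Vis-viva on the transfer ellipse at r = 1.5708×10^9 km gives v_t = √[μ(2/r − 1/a_t)] = 5.042 km/s.
Δv₂ = |v_t − v_c| = |5.042 − 9.191| = 4.149 km/s.

Δv₂ = 4.15 km/s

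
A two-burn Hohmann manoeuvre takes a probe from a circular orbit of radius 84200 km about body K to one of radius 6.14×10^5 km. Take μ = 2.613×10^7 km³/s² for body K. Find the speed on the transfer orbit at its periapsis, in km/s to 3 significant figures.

v = 23.4 km/s

Semi-major axis of the transfer orbit: a_t = (84200 + 6.140×10^5)/2 = 3.491×10^5 km.
At periapsis, r = 84200 km.
From the vis-viva equation, v = √[μ(2/r − 1/a_t)] = 23.36 km/s.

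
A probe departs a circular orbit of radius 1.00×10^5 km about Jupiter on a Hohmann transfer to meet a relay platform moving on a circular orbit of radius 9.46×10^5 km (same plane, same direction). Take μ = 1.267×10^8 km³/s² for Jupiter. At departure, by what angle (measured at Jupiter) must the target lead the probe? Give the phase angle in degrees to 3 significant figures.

φ = 106°

The Hohmann ellipse has a_t = (r₁ + r₂)/2 = 5.230×10^5 km.
Transfer time t = π√(a_t³/μ) = 1.0556×10^5 s.
The target's mean motion on its circular orbit is ω₂ = √(μ/r₂³) = 1.2234×10^-5 rad/s.
Angle swept by the target during transfer: ω₂·t = 1.2914 rad = 73.99°.
The probe traverses 180° on the transfer ellipse, so the target must lead by 180° − 73.99° = 106°.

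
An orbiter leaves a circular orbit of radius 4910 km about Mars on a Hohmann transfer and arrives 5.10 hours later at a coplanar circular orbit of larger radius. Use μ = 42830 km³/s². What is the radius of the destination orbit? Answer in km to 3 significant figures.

Transfer time t = 5.10 hours = 18360 s, and t = π√(a_t³/μ).
So a_t = (μ t²/π²)^(1/3) = (42830 × (18360)² / π²)^(1/3) = 11352 km.
Since a_t = (r₁ + r₂)/2, r₂ = 2a_t − r₁ = 2×11352 − 4910 = 17794 km.

r₂ = 17800 km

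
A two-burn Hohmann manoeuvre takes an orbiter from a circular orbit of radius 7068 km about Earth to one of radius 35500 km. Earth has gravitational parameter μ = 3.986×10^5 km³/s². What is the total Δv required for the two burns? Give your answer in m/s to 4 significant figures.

Δv = 3609 m/s

Semi-major axis of the transfer orbit: a_t = (7068 + 35500)/2 = 21284 km.
Circular speed at r₁: v₁ = √(μ/r₁) = √(3.986×10^5/7068) = 7.510 km/s.
On the transfer ellipse at r₁, vis-viva equation gives v_p = √[μ(2/r₁ − 1/a_t)] = 9.699 km/s.
First burn Δv₁ = |v_p − v₁| = 2.189 km/s.
Circular speed at r₂: v₂ = √(μ/r₂) = 3.351 km/s.
Transfer-orbit speed at r₂: v_a = √[μ(2/r₂ − 1/a_t)] = 1.931 km/s.
Second burn Δv₂ = |v₂ − v_a| = 1.420 km/s.
Δv = Δv₁ + Δv₂ = 2.189 + 1.420 = 3.609 km/s.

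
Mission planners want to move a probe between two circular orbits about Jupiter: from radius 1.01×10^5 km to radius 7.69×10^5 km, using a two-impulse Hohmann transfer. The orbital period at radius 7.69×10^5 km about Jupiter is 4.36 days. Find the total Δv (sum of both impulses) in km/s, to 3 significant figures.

From Kepler's third law T² = 4π²r³/μ at r = 7.69×10^5 km, T = 4.36 days = 4.36 × 86400 s = 3.76704×10^5 s: μ = 4π²r³/T² = 1.26514×10^8 km³/s².
Transfer-ellipse semi-major axis a_t = (r₁ + r₂)/2 = (1.010×10^5 + 7.690×10^5)/2 = 4.350×10^5 km.
Circular speed at r₁: v₁ = √(μ/r₁) = √(1.26514×10^8/1.010×10^5) = 35.392 km/s.
On the transfer ellipse at r₁, vis-viva gives v_p = √[μ(2/r₁ − 1/a_t)] = 47.057 km/s.
First burn Δv₁ = |v_p − v₁| = 11.665 km/s.
Circular speed at r₂: v₂ = √(μ/r₂) = 12.82644 km/s.
Transfer-orbit speed at r₂: v_a = √[μ(2/r₂ − 1/a_t)] = 6.180478 km/s.
Second burn Δv₂ = |v₂ − v_a| = 6.6460 km/s.
Total Δv = Δv₁ + Δv₂ = 18.31 km/s.

Δv = 18.3 km/s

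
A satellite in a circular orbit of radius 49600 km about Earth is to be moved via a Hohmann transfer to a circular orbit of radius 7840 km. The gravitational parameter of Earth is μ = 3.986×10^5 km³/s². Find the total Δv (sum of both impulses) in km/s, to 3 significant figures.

Δv = 3.59 km/s

Transfer-ellipse semi-major axis a_t = (r₁ + r₂)/2 = (49600 + 7840)/2 = 28720 km.
At r₁ the circular-orbit speed is v₁ = √(μ/r₁) = 2.835 km/s.
On the transfer ellipse at r₁, v² = μ(2/r − 1/a) gives v_a = √[μ(2/r₁ − 1/a_t)] = 1.481 km/s.
First burn Δv₁ = |v_a − v₁| = 1.354 km/s.
Circular speed at r₂: v₂ = √(μ/r₂) = 7.130 km/s.
Transfer-orbit speed at r₂: v_p = √[μ(2/r₂ − 1/a_t)] = 9.370 km/s.
Second burn Δv₂ = |v₂ − v_p| = 2.240 km/s.
Total Δv = Δv₁ + Δv₂ = 3.594 km/s.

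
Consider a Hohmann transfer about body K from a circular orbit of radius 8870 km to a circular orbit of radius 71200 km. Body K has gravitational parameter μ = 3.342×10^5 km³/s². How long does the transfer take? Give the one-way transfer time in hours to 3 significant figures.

The Hohmann ellipse has a_t = (r₁ + r₂)/2 = 40035 km.
Half the transfer-orbit period gives t = π√(a_t³/μ) = 43530 s.
Converting: 43530 s ÷ 3600 s/hour = 12.1 hours.

t = 12.1 hours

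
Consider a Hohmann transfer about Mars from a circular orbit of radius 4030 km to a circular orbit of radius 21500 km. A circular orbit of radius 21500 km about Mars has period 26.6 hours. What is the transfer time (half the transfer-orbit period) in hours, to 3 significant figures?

t = 6.08 hours

From Kepler's third law T² = 4π²r³/μ at r = 21500 km, T = 26.6 hours = 26.6 × 3600 s = 95760 s: μ = 4π²r³/T² = 42786.5 km³/s².
Transfer-ellipse semi-major axis a_t = (r₁ + r₂)/2 = (4030 + 21500)/2 = 12765 km.
By Kepler's third law the transfer-orbit period is T = 2π√(a_t³/μ), so t = T/2 = 21900 s.
Converting: 21900 s ÷ 3600 s/hour = 6.08 hours.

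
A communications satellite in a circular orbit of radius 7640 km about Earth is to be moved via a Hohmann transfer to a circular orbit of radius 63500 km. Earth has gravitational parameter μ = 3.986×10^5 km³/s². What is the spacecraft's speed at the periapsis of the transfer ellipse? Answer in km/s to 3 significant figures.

Transfer-ellipse semi-major axis a_t = (r₁ + r₂)/2 = (7640 + 63500)/2 = 35570 km.
The periapsis of the transfer ellipse is at r = 7640 km.
Applying v² = μ(2/r − 1/a_t): v = 9.651 km/s.

v = 9.65 km/s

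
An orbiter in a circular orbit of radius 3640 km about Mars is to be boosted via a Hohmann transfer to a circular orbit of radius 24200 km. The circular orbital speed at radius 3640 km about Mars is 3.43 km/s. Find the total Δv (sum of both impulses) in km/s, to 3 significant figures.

From the circular-orbit relation v² = μ/r at r = 3640 km: μ = v²r = (3.43)² × 3640 = 42824.2 km³/s².
Transfer-ellipse semi-major axis a_t = (r₁ + r₂)/2 = (3640 + 24200)/2 = 13920 km.
Circular speed at r₁: v₁ = √(μ/r₁) = √(42824.2/3640) = 3.430 km/s.
On the transfer ellipse at r₁, vis-viva gives v_p = √[μ(2/r₁ − 1/a_t)] = 4.523 km/s.
First burn Δv₁ = |v_p − v₁| = 1.093 km/s.
Circular speed at r₂: v₂ = √(μ/r₂) = 1.33026 km/s.
Transfer-orbit speed at r₂: v_a = √[μ(2/r₂ − 1/a_t)] = 0.680249 km/s.
Second burn Δv₂ = |v₂ − v_a| = 0.6500 km/s.
Total Δv = Δv₁ + Δv₂ = 1.743 km/s.

Δv = 1.74 km/s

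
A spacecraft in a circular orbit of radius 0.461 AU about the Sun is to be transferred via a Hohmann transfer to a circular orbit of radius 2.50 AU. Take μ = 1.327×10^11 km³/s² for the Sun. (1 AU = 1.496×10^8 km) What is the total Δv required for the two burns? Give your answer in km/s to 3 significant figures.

Δv = 21.5 km/s

In km: r₁ = 0.461 × 1.496×10^8 = 6.89656×10^7 km; r₂ = 2.50 × 1.496×10^8 = 3.740×10^8 km.
Semi-major axis of the transfer orbit: a_t = (6.89656×10^7 + 3.740×10^8)/2 = 2.214828×10^8 km.
At r₁ the circular-orbit speed is v₁ = √(μ/r₁) = 43.865 km/s.
On the transfer ellipse at r₁, vis-viva gives v_p = √[μ(2/r₁ − 1/a_t)] = 57.001 km/s.
First burn Δv₁ = |v_p − v₁| = 13.136 km/s.
At r₂, v₂ = √(μ/r₂) = 18.83648 km/s.
Transfer-orbit speed at r₂: v_a = √[μ(2/r₂ − 1/a_t)] = 10.51105 km/s.
Second burn Δv₂ = |v₂ − v_a| = 8.3254 km/s.
Total Δv = Δv₁ + Δv₂ = 21.46 km/s.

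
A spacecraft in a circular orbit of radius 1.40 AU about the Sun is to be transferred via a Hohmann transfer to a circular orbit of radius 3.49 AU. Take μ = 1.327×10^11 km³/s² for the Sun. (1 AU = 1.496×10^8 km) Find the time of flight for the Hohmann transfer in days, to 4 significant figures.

In km: r₁ = 1.40 × 1.496×10^8 = 2.0944×10^8 km; r₂ = 3.49 × 1.496×10^8 = 5.22104×10^8 km.
Transfer-ellipse semi-major axis a_t = (r₁ + r₂)/2 = (2.0944×10^8 + 5.22104×10^8)/2 = 3.65772×10^8 km.
By Kepler's third law the transfer-orbit period is T = 2π√(a_t³/μ), so t = T/2 = 6.033×10^7 s.
Converting: 6.033×10^7 s ÷ 86400 s/day = 698.3 days.

t = 698.3 days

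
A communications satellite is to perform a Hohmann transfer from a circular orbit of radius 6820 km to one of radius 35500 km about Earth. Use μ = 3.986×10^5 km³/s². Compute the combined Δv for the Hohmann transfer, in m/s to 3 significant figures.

Δv = 3710 m/s

Semi-major axis of the transfer orbit: a_t = (6820 + 35500)/2 = 21160 km.
Circular speed at r₁: v₁ = √(μ/r₁) = √(3.986×10^5/6820) = 7.645 km/s.
On the transfer ellipse at r₁, v² = μ(2/r − 1/a) gives v_p = √[μ(2/r₁ − 1/a_t)] = 9.902 km/s.
First burn Δv₁ = |v_p − v₁| = 2.257 km/s.
Circular speed at r₂: v₂ = √(μ/r₂) = 3.351 km/s.
Transfer-orbit speed at r₂: v_a = √[μ(2/r₂ − 1/a_t)] = 1.902 km/s.
Second burn Δv₂ = |v₂ − v_a| = 1.449 km/s.
Total Δv = Δv₁ + Δv₂ = 3.706 km/s.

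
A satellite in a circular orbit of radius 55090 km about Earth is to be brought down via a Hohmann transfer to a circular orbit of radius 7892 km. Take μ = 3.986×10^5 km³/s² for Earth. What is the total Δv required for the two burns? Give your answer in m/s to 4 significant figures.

Transfer-ellipse semi-major axis a_t = (r₁ + r₂)/2 = (55090 + 7892)/2 = 31491 km.
Circular speed at r₁: v₁ = √(μ/r₁) = √(3.986×10^5/55090) = 2.690 km/s.
On the transfer ellipse at r₁, v² = μ(2/r − 1/a) gives v_a = √[μ(2/r₁ − 1/a_t)] = 1.347 km/s.
First burn Δv₁ = |v_a − v₁| = 1.343 km/s.
At r₂, v₂ = √(μ/r₂) = 7.107 km/s.
Transfer-orbit speed at r₂: v_p = √[μ(2/r₂ − 1/a_t)] = 9.400 km/s.
Second burn Δv₂ = |v₂ − v_p| = 2.293 km/s.
Δv = Δv₁ + Δv₂ = 1.343 + 2.293 = 3.636 km/s.

Δv = 3636 m/s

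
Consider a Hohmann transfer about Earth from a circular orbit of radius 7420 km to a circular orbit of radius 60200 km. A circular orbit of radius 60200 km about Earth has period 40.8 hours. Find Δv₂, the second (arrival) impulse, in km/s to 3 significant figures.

From Kepler's third law T² = 4π²r³/μ at r = 60200 km, T = 40.8 hours = 40.8 × 3600 s = 1.4688×10^5 s: μ = 4π²r³/T² = 3.99231×10^5 km³/s².
The Hohmann ellipse has a_t = (r₁ + r₂)/2 = 33810 km.
Circular speed at r = 60200 km: v_c = √(μ/r) = 2.575 km/s.
Transfer-orbit speed at the same r (vis-viva, a = a_t): v_t = √[μ(2/r − 1/a_t)] = 1.206 km/s.
Δv₂ = |v_t − v_c| = |1.206 − 2.575| = 1.369 km/s.

Δv₂ = 1.37 km/s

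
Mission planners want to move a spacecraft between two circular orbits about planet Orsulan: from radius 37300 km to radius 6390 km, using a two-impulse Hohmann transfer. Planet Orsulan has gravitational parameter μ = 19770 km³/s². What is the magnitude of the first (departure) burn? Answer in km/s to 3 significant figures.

Δv₁ = 0.334 km/s

Semi-major axis of the transfer orbit: a_t = (37300 + 6390)/2 = 21845 km.
Circular speed at r = 37300 km: v_c = √(μ/r) = 0.72803 km/s.
Transfer-orbit speed at the same r (vis-viva, a = a_t): v_t = √[μ(2/r − 1/a_t)] = 0.39375 km/s.
Δv₁ = |v_t − v_c| = |0.39375 − 0.72803| = 0.3343 km/s.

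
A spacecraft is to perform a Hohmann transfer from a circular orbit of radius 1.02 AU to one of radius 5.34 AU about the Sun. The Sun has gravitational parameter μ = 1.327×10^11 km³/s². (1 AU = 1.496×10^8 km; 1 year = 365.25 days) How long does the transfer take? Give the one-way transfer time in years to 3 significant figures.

In km: r₁ = 1.02 × 1.496×10^8 = 1.52592×10^8 km; r₂ = 5.34 × 1.496×10^8 = 7.98864×10^8 km.
Transfer-ellipse semi-major axis a_t = (r₁ + r₂)/2 = (1.52592×10^8 + 7.98864×10^8)/2 = 4.75728×10^8 km.
Transfer time t = π√(a_t³/μ) = π√((4.75728×10^8)³ / 1.327×10^11) = 8.949×10^7 s.
Converting: 8.949×10^7 s ÷ 3.15576×10^7 s/year (365.25 × 86400) = 2.84 years.

t = 2.84 years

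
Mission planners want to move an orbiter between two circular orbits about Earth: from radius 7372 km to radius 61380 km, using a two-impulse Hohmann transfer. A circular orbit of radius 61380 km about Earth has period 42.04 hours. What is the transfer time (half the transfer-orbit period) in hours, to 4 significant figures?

t = 8.810 hours

From Kepler's third law T² = 4π²r³/μ at r = 61380 km, T = 42.04 hours = 42.04 × 3600 s = 1.51344×10^5 s: μ = 4π²r³/T² = 3.98575×10^5 km³/s².
Transfer-ellipse semi-major axis a_t = (r₁ + r₂)/2 = (7372 + 61380)/2 = 34376 km.
Transfer time t = π√(a_t³/μ) = π√((34376)³ / 3.98575×10^5) = 31716 s.
Converting: 31716 s ÷ 3600 s/hour = 8.810 hours.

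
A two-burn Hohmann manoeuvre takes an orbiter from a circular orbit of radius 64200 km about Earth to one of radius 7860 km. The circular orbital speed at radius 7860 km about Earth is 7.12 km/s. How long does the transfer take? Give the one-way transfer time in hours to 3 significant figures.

t = 9.45 hours

From the circular-orbit relation v² = μ/r at r = 7860 km: μ = v²r = (7.12)² × 7860 = 3.98458×10^5 km³/s².
The Hohmann ellipse has a_t = (r₁ + r₂)/2 = 36030 km.
By Kepler's third law the transfer-orbit period is T = 2π√(a_t³/μ), so t = T/2 = 34037 s.
Converting: 34037 s ÷ 3600 s/hour = 9.45 hours.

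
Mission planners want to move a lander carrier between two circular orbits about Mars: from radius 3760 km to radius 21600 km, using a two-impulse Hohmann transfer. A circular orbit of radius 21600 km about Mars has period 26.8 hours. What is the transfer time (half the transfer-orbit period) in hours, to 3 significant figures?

From Kepler's third law T² = 4π²r³/μ at r = 21600 km, T = 26.8 hours = 26.8 × 3600 s = 96480 s: μ = 4π²r³/T² = 42741.2 km³/s².
Semi-major axis of the transfer orbit: a_t = (3760 + 21600)/2 = 12680 km.
Transfer time t = π√(a_t³/μ) = π√((12680)³ / 42741.2) = 21700 s.
Converting: 21700 s ÷ 3600 s/hour = 6.03 hours.

t = 6.03 hours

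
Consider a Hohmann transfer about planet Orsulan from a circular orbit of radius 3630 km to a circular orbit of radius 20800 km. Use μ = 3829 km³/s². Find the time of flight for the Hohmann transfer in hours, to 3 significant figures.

t = 19.0 hours

Transfer-ellipse semi-major axis a_t = (r₁ + r₂)/2 = (3630 + 20800)/2 = 12215 km.
Transfer time t = π√(a_t³/μ) = π√((12215)³ / 3829) = 68540 s.
Converting: 68540 s ÷ 3600 s/hour = 19.0 hours.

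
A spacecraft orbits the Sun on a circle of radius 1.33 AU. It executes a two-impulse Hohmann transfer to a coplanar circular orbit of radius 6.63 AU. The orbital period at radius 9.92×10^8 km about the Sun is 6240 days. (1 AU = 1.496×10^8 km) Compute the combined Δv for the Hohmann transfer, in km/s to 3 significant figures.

Δv = 12.4 km/s

From Kepler's third law T² = 4π²r³/μ at r = 9.92×10^8 km, T = 6240 days = 6240 × 86400 s = 5.39136×10^8 s: μ = 4π²r³/T² = 1.32586×10^11 km³/s².
In km: r₁ = 1.33 × 1.496×10^8 = 1.98968×10^8 km; r₂ = 6.63 × 1.496×10^8 = 9.91848×10^8 km.
Transfer-ellipse semi-major axis a_t = (r₁ + r₂)/2 = (1.98968×10^8 + 9.91848×10^8)/2 = 5.95408×10^8 km.
At r₁ the circular-orbit speed is v₁ = √(μ/r₁) = 25.8141 km/s.
On the transfer ellipse at r₁, vis-viva gives v_p = √[μ(2/r₁ − 1/a_t)] = 33.3175 km/s.
First burn Δv₁ = |v_p − v₁| = 7.503 km/s.
Circular speed at r₂: v₂ = √(μ/r₂) = 11.562 km/s.
Transfer-orbit speed at r₂: v_a = √[μ(2/r₂ − 1/a_t)] = 6.6836 km/s.
Second burn Δv₂ = |v₂ − v_a| = 4.878 km/s.
Δv = Δv₁ + Δv₂ = 7.503 + 4.878 = 12.38 km/s.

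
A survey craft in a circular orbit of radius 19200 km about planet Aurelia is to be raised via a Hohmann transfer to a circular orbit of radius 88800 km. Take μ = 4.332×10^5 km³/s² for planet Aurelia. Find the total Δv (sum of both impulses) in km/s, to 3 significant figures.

Δv = 2.23 km/s

Transfer-ellipse semi-major axis a_t = (r₁ + r₂)/2 = (19200 + 88800)/2 = 54000 km.
Circular speed at r₁: v₁ = √(μ/r₁) = √(4.332×10^5/19200) = 4.750 km/s.
Transfer-orbit speed at r₁ (vis-viva equation): v_p = √[μ(2/r₁ − 1/a_t)] = 6.091 km/s.
First burn Δv₁ = |v_p − v₁| = 1.341 km/s.
At r₂, v₂ = √(μ/r₂) = 2.2087 km/s.
Transfer-orbit speed at r₂: v_a = √[μ(2/r₂ − 1/a_t)] = 1.3170 km/s.
Second burn Δv₂ = |v₂ − v_a| = 0.8917 km/s.
Total Δv = Δv₁ + Δv₂ = 2.233 km/s.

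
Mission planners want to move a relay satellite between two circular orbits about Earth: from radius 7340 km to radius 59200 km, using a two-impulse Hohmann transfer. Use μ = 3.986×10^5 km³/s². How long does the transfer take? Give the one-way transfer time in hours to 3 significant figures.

t = 8.39 hours

Transfer-ellipse semi-major axis a_t = (r₁ + r₂)/2 = (7340 + 59200)/2 = 33270 km.
Half the transfer-orbit period gives t = π√(a_t³/μ) = 30200 s.
Converting: 30200 s ÷ 3600 s/hour = 8.39 hours.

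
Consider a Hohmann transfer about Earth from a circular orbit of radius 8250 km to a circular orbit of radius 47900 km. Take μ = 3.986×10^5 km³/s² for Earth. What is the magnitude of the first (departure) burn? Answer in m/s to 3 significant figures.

The Hohmann ellipse has a_t = (r₁ + r₂)/2 = 28075 km.
On the circular orbit at r = 8250 km, v_c = √(μ/r) = 6.951 km/s.
Vis-viva on the transfer ellipse at r = 8250 km gives v_t = √[μ(2/r − 1/a_t)] = 9.079 km/s.
Δv₁ = |v_t − v_c| = |9.079 − 6.951| = 2.128 km/s.

Δv₁ = 2130 m/s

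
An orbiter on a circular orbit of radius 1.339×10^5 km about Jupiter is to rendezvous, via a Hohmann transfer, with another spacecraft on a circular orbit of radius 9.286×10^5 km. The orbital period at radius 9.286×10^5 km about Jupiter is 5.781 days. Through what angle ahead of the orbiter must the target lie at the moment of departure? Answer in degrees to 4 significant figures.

φ = 102.1°

From Kepler's third law T² = 4π²r³/μ at r = 9.286×10^5 km, T = 5.781 days = 5.781 × 86400 s = 4.994784×10^5 s: μ = 4π²r³/T² = 1.26710×10^8 km³/s².
The Hohmann ellipse has a_t = (r₁ + r₂)/2 = 5.3125×10^5 km.
The half-period of the transfer ellipse is t = π√(a_t³/μ) = 1.0807×10^5 s.
Target angular speed ω₂ = √(μ/r₂³) = 1.2579×10^-5 rad/s.
Angle swept by the target during transfer: ω₂·t = 1.3594 rad = 77.89°.
Arrival is 180° from departure on the ellipse, so φ = 180° − 77.89° = 102.1°.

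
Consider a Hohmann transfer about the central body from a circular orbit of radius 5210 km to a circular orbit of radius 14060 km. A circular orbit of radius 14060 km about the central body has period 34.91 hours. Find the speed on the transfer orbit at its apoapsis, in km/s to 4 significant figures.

From Kepler's third law T² = 4π²r³/μ at r = 14060 km, T = 34.91 hours = 34.91 × 3600 s = 1.25676×10^5 s: μ = 4π²r³/T² = 6947.22 km³/s².
Transfer-ellipse semi-major axis a_t = (r₁ + r₂)/2 = (5210 + 14060)/2 = 9635 km.
The apoapsis of the transfer ellipse is at r = 14060 km.
Applying v² = μ(2/r − 1/a_t): v = 0.5169 km/s.

v = 0.5169 km/s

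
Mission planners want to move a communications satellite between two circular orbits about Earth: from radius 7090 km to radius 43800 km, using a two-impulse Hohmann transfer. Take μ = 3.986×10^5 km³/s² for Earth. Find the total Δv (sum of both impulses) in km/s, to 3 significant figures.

The Hohmann ellipse has a_t = (r₁ + r₂)/2 = 25445 km.
Circular speed at r₁: v₁ = √(μ/r₁) = √(3.986×10^5/7090) = 7.4980 km/s.
On the transfer ellipse at r₁, vis-viva equation gives v_p = √[μ(2/r₁ − 1/a_t)] = 9.8374 km/s.
First burn Δv₁ = |v_p − v₁| = 2.3394 km/s.
Circular speed at r₂: v₂ = √(μ/r₂) = 3.0167 km/s.
Transfer-orbit speed at r₂: v_a = √[μ(2/r₂ − 1/a_t)] = 1.5924 km/s.
Second burn Δv₂ = |v₂ − v_a| = 1.4243 km/s.
Δv = Δv₁ + Δv₂ = 2.3394 + 1.4243 = 3.764 km/s.

Δv = 3.76 km/s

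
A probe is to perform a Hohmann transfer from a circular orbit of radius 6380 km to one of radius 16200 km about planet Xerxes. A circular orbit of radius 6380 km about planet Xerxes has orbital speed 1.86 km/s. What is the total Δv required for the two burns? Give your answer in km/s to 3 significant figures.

From the circular-orbit relation v² = μ/r at r = 6380 km: μ = v²r = (1.86)² × 6380 = 22072.2 km³/s².
Transfer-ellipse semi-major axis a_t = (r₁ + r₂)/2 = (6380 + 16200)/2 = 11290 km.
Circular speed at r₁: v₁ = √(μ/r₁) = √(22072.2/6380) = 1.860 km/s.
Transfer-orbit speed at r₁ (vis-viva equation): v_p = √[μ(2/r₁ − 1/a_t)] = 2.228 km/s.
First burn Δv₁ = |v_p − v₁| = 0.3680 km/s.
Circular speed at r₂: v₂ = √(μ/r₂) = 1.1673 km/s.
Transfer-orbit speed at r₂: v_a = √[μ(2/r₂ − 1/a_t)] = 0.87746 km/s.
Second burn Δv₂ = |v₂ − v_a| = 0.2898 km/s.
Total Δv = Δv₁ + Δv₂ = 0.6578 km/s.

Δv = 0.658 km/s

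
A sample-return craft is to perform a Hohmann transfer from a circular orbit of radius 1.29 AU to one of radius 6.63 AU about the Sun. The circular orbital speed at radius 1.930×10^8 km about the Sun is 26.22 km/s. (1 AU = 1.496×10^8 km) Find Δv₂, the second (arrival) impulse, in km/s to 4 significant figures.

From the circular-orbit relation v² = μ/r at r = 1.930×10^8 km: μ = v²r = (26.22)² × 1.930×10^8 = 1.32685×10^11 km³/s².
In km: r₁ = 1.29 × 1.496×10^8 = 1.92984×10^8 km; r₂ = 6.63 × 1.496×10^8 = 9.91848×10^8 km.
The Hohmann ellipse has a_t = (r₁ + r₂)/2 = 5.92416×10^8 km.
On the circular orbit at r = 9.91848×10^8 km, v_c = √(μ/r) = 11.566 km/s.
Vis-viva on the transfer ellipse at r = 9.91848×10^8 km gives v_t = √[μ(2/r − 1/a_t)] = 6.6014 km/s.
Δv₂ = |v_t − v_c| = |6.6014 − 11.566| = 4.965 km/s.

Δv₂ = 4.965 km/s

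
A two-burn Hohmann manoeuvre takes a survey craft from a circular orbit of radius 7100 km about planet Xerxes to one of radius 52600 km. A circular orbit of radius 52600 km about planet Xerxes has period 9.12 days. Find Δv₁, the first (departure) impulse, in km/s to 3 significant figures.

Δv₁ = 0.374 km/s

From Kepler's third law T² = 4π²r³/μ at r = 52600 km, T = 9.12 days = 9.12 × 86400 s = 7.87968×10^5 s: μ = 4π²r³/T² = 9253.37 km³/s².
Semi-major axis of the transfer orbit: a_t = (7100 + 52600)/2 = 29850 km.
Circular speed at r = 7100 km: v_c = √(μ/r) = 1.1416 km/s.
Vis-viva on the transfer ellipse at r = 7100 km gives v_t = √[μ(2/r − 1/a_t)] = 1.5154 km/s.
Δv₁ = |v_t − v_c| = |1.5154 − 1.1416| = 0.3738 km/s.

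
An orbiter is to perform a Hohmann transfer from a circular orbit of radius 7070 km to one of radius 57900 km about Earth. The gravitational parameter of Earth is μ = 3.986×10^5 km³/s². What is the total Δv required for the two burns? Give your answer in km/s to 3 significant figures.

The Hohmann ellipse has a_t = (r₁ + r₂)/2 = 32485 km.
Circular speed at r₁: v₁ = √(μ/r₁) = √(3.986×10^5/7070) = 7.50860 km/s.
On the transfer ellipse at r₁, vis-viva gives v_p = √[μ(2/r₁ − 1/a_t)] = 10.0244 km/s.
First burn Δv₁ = |v_p − v₁| = 2.516 km/s.
At r₂, v₂ = √(μ/r₂) = 2.624 km/s.
Transfer-orbit speed at r₂: v_a = √[μ(2/r₂ − 1/a_t)] = 1.224 km/s.
Second burn Δv₂ = |v₂ − v_a| = 1.400 km/s.
Total Δv = Δv₁ + Δv₂ = 3.916 km/s.

Δv = 3.92 km/s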